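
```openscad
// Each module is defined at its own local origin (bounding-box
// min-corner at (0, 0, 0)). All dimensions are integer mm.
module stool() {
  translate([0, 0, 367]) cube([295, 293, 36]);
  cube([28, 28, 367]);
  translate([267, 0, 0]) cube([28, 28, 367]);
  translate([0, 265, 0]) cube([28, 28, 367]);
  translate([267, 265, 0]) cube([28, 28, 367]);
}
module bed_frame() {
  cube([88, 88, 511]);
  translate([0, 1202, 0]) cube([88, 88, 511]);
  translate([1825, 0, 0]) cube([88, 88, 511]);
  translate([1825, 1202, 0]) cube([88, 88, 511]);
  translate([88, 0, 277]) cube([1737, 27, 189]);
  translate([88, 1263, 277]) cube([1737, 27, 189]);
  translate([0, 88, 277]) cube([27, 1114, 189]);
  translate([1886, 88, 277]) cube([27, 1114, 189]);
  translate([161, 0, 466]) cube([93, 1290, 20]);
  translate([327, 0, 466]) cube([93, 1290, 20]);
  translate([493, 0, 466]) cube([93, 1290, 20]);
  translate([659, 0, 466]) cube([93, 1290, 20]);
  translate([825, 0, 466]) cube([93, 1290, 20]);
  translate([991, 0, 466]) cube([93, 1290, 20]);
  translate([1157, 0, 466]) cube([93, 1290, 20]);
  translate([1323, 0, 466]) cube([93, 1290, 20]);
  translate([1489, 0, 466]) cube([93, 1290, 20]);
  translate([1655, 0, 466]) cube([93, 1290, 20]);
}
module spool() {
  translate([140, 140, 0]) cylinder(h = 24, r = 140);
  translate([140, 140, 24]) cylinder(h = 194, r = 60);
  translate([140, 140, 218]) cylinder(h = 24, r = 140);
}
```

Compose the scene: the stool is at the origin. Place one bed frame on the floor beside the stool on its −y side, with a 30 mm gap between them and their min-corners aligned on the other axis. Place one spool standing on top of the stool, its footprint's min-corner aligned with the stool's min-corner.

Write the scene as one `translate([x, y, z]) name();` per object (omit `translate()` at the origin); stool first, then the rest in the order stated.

stool();
translate([0, -1320, 0]) bed_frame();
translate([0, 0, 403]) spool();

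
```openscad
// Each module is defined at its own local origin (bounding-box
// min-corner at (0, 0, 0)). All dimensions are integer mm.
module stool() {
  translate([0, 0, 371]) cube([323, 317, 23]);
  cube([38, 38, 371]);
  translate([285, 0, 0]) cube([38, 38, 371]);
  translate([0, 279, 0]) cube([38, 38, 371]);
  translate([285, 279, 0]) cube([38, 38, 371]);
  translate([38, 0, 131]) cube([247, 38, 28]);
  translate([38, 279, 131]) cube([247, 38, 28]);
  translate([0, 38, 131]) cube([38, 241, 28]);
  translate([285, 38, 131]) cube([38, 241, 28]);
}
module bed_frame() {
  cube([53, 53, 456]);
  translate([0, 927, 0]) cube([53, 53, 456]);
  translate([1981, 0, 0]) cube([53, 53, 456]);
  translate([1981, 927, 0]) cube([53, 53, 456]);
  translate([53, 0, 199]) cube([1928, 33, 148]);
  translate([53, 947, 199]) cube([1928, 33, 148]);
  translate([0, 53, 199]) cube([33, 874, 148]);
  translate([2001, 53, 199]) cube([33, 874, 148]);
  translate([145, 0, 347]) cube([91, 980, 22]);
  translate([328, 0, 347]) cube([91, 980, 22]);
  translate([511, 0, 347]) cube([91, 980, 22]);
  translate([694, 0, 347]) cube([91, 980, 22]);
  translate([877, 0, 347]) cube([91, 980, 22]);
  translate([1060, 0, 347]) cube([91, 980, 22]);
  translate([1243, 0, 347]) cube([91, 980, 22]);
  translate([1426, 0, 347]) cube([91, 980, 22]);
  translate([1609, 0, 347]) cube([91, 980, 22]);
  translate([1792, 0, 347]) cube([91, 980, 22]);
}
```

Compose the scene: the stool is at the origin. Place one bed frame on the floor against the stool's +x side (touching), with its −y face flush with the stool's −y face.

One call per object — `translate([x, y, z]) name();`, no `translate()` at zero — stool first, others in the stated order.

stool();
translate([323, 0, 0]) bed_frame();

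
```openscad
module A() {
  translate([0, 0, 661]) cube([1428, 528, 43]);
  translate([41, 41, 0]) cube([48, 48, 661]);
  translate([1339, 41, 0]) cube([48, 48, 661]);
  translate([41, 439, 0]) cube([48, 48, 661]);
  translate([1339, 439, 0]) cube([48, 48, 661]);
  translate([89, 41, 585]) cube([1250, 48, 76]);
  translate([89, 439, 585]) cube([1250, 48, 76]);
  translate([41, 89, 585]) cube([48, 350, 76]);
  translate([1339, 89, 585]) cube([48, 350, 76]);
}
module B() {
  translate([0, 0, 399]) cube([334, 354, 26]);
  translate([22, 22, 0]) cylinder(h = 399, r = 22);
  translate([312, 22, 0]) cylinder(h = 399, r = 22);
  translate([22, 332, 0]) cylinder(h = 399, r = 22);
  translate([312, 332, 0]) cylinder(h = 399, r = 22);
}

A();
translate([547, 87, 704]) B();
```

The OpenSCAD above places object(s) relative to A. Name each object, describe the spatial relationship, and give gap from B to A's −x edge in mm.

The stool's min-x is at 547; the table's min-x is 0; gap = 547 mm.

A is a table. B is a stool. The stool is on top of the table, centred. The gap from the stool to the table's −x edge is 547 mm.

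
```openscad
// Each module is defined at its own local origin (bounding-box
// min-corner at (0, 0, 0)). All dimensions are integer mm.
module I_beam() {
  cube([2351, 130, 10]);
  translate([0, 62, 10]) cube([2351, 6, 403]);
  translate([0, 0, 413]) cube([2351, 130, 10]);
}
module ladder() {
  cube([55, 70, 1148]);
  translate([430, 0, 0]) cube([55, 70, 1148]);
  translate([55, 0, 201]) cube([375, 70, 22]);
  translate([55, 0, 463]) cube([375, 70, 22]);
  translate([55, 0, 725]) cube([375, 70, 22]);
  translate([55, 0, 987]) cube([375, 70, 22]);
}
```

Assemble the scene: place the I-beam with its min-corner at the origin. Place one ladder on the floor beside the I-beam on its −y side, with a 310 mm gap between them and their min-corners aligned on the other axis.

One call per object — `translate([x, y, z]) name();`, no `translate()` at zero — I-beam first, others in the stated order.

I_beam();
translate([0, -380, 0]) ladder();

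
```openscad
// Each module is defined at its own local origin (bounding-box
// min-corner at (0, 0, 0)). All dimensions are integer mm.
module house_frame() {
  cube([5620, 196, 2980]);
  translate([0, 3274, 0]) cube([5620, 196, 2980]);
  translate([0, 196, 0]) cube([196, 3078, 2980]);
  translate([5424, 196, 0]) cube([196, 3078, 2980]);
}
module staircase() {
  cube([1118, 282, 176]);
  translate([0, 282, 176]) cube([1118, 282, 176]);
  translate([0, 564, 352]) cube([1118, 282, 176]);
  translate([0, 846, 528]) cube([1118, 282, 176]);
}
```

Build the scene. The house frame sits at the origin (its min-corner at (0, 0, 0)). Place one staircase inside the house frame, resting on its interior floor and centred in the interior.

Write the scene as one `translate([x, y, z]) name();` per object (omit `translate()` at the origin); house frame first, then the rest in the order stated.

house_frame();
translate([2251, 1171, 0]) staircase();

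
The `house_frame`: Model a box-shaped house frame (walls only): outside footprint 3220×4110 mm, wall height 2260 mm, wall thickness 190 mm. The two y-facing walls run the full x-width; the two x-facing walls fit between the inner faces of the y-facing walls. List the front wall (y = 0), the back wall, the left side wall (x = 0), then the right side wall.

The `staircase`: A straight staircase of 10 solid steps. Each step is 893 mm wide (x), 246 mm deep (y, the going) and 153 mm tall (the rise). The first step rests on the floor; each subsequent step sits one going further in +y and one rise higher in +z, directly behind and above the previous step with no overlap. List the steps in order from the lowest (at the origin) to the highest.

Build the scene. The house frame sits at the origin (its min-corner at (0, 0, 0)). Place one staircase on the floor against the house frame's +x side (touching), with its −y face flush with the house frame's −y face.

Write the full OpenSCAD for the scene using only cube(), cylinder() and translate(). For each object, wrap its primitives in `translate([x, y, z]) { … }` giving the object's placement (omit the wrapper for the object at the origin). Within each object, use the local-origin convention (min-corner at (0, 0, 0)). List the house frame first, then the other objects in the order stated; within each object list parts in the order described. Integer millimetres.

cube([3220, 190, 2260]);
translate([0, 3920, 0]) cube([3220, 190, 2260]);
translate([0, 190, 0]) cube([190, 3730, 2260]);
translate([3030, 190, 0]) cube([190, 3730, 2260]);
translate([3220, 0, 0]) {
  cube([893, 246, 153]);
  translate([0, 246, 153]) cube([893, 246, 153]);
  translate([0, 492, 306]) cube([893, 246, 153]);
  translate([0, 738, 459]) cube([893, 246, 153]);
  translate([0, 984, 612]) cube([893, 246, 153]);
  translate([0, 1230, 765]) cube([893, 246, 153]);
  translate([0, 1476, 918]) cube([893, 246, 153]);
  translate([0, 1722, 1071]) cube([893, 246, 153]);
  translate([0, 1968, 1224]) cube([893, 246, 153]);
  translate([0, 2214, 1377]) cube([893, 246, 153]);
}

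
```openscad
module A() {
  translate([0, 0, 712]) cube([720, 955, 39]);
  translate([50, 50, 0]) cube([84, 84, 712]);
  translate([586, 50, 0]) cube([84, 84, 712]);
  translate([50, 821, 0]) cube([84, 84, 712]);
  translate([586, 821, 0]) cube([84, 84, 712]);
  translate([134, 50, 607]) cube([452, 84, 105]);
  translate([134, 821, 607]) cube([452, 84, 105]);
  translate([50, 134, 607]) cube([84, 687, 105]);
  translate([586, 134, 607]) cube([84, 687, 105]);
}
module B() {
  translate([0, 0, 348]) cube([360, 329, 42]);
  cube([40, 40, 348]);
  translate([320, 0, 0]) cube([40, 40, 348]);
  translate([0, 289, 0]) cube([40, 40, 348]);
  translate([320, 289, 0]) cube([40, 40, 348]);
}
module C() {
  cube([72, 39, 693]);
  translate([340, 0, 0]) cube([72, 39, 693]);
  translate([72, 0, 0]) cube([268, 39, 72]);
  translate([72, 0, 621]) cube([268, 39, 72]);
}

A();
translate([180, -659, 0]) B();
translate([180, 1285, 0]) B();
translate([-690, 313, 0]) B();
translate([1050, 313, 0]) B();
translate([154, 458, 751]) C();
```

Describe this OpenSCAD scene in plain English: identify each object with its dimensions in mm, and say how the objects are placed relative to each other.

A is a rectangular dining table. The top is 720×955×39 mm with its upper surface at z = 751 mm. It stands on four 84×84 mm square legs, each inset 50 mm from the nearest pair of top edges, running from the floor to the underside of the top. Four apron rails, 84 mm thick and 105 mm tall, run between adjacent legs with their top edges flush with the underside of the top and their outer faces flush with the legs' outer faces.

B is a four-legged stool. The seat is a 360×329×42 mm slab whose top surface is at z = 390 mm; four square legs, each 40×40 mm in cross-section, run from the floor (z = 0) to the underside of the seat, each flush with a corner of the seat.

C is a picture frame with a 268×549 mm rectangular opening (x by z) and a uniform 72 mm border on every side. Frame depth is 39 mm along y. It is built from two vertical stiles running the full outside height and two horizontal rails spanning the gap between the stiles.

Four stools sit around the table at the −y, +y, −x, +x sides. The picture frame is on top of the table, centred.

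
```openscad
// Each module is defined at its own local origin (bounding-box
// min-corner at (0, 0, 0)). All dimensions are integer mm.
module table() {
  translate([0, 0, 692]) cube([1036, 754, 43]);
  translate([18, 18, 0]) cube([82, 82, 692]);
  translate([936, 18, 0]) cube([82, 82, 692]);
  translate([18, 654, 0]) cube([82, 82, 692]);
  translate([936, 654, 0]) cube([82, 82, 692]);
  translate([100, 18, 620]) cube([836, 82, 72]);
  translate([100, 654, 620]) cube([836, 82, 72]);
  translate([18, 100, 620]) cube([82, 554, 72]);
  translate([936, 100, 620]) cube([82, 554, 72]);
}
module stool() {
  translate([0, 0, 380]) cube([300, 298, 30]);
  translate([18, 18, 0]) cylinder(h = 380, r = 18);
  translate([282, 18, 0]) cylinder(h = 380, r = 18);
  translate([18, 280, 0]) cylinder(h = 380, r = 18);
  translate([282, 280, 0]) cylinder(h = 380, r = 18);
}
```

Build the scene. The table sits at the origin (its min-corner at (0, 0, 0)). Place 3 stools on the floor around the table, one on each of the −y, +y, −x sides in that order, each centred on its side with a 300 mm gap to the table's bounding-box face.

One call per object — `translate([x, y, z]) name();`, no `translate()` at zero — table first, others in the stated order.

table();
translate([368, -598, 0]) stool();
translate([368, 1054, 0]) stool();
translate([-600, 228, 0]) stool();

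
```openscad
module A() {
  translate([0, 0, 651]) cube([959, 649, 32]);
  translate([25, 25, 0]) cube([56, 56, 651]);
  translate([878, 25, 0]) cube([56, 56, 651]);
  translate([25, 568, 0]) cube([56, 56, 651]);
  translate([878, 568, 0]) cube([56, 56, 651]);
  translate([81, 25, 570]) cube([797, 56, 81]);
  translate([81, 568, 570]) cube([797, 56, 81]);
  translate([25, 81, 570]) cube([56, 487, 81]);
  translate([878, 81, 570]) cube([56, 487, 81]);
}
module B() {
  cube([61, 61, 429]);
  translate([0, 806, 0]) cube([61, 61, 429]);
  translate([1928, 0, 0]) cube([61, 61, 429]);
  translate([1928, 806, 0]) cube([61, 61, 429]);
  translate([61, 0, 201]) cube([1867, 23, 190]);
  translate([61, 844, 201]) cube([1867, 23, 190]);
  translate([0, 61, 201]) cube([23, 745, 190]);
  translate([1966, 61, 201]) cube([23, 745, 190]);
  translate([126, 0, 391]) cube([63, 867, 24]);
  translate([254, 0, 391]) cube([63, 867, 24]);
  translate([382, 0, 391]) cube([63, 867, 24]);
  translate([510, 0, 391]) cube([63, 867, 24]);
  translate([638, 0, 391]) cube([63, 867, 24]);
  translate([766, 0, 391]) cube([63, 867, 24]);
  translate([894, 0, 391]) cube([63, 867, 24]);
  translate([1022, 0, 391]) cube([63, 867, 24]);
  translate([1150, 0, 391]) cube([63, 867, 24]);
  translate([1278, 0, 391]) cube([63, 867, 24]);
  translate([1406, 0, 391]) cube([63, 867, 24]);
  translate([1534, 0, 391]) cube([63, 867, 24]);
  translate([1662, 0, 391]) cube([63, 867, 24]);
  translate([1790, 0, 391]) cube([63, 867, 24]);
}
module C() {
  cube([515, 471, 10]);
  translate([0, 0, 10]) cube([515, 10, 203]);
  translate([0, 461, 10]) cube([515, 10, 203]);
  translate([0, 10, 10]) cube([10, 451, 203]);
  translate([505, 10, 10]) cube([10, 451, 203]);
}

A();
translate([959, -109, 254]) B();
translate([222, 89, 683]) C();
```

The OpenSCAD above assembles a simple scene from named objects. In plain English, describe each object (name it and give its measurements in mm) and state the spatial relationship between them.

A is a table: top 959 mm (x) × 649 mm (y), 32 mm thick, upper face at z = 683 mm, on four 56×56 mm square legs, each inset 25 mm from the nearest pair of top edges, running from z = 0 to the bottom of the top. Four apron rails, 56 mm thick and 81 mm tall, run between adjacent legs with their top edges flush with the underside of the top and their outer faces flush with the legs' outer faces.

B is a bed frame 1989 mm long (x) by 867 mm wide (y). Four 61×61 mm corner posts, 429 mm tall, at the corners of the footprint. Four rails of 23 mm thickness and 190 mm height run between adjacent posts with their undersides at z = 201 mm, their outer faces flush with the outside of the frame (the two x-running rails run between the posts' inner faces; the two y-running rails run between the posts' inner faces). 14 slats, each 63 mm wide (x) and 24 mm thick, lie across the top of the two x-running rails, running the full 867 mm width of the frame in y; the slats are evenly spaced along x between the inner faces of the end posts with equal gaps (rounded down to the nearest mm) at the −x end and between each pair — any rounding remainder accumulates at the +x end.

C is an open-topped rectangular box: outside dimensions 515×471×213 mm, with a uniform wall and base thickness of 10 mm. The base is a full 515×471 slab on the floor; four walls sit on top of the base. The front and back walls (the −y and +y sides) span the full width; the two side walls fit between them.

The bed frame is beside the table with their tops flush at z = 683. The open box is on top of the table, centred.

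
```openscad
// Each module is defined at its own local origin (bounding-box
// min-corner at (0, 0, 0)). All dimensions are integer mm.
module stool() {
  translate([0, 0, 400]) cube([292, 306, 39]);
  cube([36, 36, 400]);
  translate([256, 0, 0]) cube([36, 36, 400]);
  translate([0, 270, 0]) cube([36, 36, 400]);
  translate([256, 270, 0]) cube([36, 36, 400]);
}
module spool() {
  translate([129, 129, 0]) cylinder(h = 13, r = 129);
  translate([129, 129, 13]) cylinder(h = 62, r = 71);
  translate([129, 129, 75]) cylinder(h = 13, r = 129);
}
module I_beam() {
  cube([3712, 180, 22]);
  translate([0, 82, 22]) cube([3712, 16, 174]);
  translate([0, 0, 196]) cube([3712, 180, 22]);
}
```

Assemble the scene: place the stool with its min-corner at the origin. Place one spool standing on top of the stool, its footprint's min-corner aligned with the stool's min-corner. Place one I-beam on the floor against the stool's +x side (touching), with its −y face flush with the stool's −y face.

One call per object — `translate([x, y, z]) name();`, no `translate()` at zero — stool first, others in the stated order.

stool();
translate([0, 0, 439]) spool();
translate([292, 0, 0]) I_beam();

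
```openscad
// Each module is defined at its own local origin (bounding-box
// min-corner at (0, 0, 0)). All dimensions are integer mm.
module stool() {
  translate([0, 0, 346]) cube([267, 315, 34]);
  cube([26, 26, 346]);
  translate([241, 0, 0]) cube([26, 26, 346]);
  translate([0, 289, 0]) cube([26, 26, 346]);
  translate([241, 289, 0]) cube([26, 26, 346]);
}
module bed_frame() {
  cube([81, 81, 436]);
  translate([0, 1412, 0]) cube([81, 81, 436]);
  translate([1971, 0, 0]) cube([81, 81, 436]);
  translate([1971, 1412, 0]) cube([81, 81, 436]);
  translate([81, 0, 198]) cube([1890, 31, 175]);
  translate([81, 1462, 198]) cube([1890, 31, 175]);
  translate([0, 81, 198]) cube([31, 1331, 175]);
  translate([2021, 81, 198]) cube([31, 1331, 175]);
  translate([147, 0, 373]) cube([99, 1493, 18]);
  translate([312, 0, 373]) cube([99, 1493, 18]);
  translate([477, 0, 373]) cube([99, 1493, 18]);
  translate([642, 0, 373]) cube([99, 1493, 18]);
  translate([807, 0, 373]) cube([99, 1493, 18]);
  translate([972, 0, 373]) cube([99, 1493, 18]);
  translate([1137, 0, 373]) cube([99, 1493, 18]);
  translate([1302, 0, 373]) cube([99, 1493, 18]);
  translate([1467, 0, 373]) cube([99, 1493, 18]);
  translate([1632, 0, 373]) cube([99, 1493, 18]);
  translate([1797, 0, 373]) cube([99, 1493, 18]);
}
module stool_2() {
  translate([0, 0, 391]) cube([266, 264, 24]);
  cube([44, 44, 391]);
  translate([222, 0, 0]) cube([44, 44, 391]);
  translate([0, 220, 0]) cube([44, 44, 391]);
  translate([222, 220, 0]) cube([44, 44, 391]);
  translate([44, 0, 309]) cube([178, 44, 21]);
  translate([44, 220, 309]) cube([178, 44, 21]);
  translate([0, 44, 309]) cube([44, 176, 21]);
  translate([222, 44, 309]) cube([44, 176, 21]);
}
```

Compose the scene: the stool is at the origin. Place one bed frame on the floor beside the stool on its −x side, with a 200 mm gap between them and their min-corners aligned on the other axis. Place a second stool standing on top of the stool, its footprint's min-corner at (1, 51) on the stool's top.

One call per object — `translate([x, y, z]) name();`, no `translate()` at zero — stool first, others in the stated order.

stool();
translate([-2252, 0, 0]) bed_frame();
translate([1, 51, 380]) stool_2();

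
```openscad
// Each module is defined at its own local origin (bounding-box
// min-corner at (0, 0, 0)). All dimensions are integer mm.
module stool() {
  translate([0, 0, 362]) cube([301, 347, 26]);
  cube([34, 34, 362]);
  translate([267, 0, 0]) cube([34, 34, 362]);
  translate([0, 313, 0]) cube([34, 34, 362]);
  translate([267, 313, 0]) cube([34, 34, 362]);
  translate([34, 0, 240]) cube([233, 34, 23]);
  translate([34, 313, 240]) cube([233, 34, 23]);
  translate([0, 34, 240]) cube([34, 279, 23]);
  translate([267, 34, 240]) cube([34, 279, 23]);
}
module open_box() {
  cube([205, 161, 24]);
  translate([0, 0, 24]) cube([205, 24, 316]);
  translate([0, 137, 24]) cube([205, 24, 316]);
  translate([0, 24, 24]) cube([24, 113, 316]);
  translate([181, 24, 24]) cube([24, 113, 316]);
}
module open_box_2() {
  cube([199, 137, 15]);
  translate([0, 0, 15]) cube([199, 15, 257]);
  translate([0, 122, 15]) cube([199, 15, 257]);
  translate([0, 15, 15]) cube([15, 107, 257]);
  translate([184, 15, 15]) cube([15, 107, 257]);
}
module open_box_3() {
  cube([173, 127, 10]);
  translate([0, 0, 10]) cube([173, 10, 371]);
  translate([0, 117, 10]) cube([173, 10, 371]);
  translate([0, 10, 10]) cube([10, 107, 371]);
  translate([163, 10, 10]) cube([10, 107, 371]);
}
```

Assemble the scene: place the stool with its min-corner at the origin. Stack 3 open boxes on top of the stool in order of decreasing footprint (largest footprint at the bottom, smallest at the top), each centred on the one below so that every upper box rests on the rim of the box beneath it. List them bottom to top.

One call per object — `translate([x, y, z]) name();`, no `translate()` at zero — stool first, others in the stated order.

stool();
translate([48, 93, 388]) open_box();
translate([51, 105, 728]) open_box_2();
translate([64, 110, 1000]) open_box_3();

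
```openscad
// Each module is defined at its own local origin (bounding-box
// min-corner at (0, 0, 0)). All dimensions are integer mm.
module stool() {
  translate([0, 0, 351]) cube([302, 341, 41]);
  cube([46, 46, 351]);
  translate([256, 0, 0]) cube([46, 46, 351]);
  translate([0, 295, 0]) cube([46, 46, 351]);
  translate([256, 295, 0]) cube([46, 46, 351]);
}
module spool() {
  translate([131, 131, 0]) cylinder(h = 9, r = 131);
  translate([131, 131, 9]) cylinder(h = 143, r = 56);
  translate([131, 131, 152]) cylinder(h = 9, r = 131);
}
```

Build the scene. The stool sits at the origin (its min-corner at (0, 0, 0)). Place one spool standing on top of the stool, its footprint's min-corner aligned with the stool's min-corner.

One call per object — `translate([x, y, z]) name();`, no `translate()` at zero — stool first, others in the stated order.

stool();
translate([0, 0, 392]) spool();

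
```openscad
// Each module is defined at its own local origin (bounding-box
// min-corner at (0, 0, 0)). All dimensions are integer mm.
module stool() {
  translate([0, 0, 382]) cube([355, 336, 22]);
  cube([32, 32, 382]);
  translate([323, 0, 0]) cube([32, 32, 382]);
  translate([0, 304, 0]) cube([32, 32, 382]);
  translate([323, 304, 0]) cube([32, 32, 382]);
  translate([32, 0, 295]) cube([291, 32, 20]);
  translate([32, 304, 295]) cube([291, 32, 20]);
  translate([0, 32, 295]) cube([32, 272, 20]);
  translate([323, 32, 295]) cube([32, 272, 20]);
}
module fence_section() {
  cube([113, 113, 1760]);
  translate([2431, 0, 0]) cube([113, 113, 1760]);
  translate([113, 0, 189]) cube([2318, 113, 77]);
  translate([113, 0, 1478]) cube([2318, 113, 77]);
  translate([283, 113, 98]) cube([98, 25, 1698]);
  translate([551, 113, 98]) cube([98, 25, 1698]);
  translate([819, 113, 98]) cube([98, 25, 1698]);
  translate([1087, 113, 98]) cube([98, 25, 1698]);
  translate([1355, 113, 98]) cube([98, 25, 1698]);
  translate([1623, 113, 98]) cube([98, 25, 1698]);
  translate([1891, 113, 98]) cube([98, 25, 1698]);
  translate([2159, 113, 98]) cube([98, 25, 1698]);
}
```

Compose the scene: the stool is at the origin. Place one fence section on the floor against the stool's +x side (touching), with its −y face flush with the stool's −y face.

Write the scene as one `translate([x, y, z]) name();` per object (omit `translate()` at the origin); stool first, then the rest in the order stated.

stool();
translate([355, 0, 0]) fence_section();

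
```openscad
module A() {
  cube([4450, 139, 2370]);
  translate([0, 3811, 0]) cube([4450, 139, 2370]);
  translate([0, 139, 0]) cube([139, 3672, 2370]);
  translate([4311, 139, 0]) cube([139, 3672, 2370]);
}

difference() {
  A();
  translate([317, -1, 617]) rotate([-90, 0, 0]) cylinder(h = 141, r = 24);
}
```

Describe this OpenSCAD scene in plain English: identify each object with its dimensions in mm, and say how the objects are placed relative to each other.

A is a box-shaped house frame (walls only): outside footprint 4450×3950 mm, wall height 2370 mm, wall thickness 139 mm. The two y-facing walls run the full x-width; the two x-facing walls fit between the inner faces of the y-facing walls.

The house frame has a circular hole of radius 24 mm through its front wall, centred at (x = 317, z = 617).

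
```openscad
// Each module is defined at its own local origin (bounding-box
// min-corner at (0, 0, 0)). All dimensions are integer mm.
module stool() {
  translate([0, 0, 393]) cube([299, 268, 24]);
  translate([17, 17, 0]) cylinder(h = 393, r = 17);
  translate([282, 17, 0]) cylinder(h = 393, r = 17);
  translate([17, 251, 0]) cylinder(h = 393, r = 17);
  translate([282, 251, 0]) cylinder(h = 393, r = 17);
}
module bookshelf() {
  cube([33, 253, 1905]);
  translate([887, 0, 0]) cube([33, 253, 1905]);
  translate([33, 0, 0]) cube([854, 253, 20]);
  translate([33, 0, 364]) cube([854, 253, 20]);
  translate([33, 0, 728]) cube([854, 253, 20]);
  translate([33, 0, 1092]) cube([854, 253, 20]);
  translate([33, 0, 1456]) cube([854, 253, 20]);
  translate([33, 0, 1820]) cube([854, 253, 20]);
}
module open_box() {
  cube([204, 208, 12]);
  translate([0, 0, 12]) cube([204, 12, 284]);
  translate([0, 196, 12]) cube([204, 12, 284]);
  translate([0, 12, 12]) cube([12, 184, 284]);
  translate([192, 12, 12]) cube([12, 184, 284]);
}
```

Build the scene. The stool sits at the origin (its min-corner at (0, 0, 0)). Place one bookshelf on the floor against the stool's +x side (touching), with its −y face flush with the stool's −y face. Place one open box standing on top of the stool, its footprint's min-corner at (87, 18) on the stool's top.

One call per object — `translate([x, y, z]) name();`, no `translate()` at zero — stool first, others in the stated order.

stool();
translate([299, 0, 0]) bookshelf();
translate([87, 18, 417]) open_box();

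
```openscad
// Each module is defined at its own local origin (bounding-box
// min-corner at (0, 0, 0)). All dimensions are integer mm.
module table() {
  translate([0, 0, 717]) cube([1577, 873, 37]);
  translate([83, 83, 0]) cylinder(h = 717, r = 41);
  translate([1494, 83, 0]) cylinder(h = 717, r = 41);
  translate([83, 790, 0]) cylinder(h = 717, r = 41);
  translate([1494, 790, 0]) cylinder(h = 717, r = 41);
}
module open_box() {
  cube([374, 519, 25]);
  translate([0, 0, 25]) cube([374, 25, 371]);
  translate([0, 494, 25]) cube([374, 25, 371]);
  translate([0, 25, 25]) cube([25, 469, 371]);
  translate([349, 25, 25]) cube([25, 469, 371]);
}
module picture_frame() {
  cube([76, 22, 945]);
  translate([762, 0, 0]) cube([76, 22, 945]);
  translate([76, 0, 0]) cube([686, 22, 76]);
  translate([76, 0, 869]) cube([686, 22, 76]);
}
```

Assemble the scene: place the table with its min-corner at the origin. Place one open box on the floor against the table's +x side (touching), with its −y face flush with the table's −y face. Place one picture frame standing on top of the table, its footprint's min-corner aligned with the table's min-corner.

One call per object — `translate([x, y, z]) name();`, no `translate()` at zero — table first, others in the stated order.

table();
translate([1577, 0, 0]) open_box();
translate([0, 0, 754]) picture_frame();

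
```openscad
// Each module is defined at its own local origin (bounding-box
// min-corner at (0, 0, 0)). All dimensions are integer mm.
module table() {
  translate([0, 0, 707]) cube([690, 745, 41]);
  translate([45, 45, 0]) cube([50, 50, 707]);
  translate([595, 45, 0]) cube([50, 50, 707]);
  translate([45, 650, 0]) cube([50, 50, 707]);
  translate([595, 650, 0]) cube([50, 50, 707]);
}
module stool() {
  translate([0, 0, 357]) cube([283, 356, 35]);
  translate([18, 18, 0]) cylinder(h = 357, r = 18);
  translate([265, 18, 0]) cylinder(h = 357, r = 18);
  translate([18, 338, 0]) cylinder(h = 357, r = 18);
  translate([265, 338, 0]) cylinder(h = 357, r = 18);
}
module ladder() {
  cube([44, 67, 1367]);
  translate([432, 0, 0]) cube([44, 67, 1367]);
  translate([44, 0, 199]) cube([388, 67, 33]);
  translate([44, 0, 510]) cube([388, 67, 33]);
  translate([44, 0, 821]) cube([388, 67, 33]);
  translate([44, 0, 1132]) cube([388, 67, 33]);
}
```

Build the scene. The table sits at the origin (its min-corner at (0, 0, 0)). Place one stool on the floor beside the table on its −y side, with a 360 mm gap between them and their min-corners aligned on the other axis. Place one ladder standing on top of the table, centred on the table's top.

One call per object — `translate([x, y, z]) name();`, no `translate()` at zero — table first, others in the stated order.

table();
translate([0, -716, 0]) stool();
translate([107, 339, 748]) ladder();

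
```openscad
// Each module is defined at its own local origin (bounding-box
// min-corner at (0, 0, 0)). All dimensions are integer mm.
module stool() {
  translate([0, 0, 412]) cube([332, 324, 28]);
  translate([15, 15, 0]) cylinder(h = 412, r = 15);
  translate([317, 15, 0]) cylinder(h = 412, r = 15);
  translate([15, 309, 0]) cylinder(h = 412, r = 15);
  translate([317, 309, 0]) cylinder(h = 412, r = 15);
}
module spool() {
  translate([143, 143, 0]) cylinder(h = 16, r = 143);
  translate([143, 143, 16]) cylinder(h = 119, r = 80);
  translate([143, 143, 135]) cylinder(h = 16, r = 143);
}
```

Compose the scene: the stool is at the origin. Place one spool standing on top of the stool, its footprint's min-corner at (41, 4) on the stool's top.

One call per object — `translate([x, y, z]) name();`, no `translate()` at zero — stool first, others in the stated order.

stool();
translate([41, 4, 440]) spool();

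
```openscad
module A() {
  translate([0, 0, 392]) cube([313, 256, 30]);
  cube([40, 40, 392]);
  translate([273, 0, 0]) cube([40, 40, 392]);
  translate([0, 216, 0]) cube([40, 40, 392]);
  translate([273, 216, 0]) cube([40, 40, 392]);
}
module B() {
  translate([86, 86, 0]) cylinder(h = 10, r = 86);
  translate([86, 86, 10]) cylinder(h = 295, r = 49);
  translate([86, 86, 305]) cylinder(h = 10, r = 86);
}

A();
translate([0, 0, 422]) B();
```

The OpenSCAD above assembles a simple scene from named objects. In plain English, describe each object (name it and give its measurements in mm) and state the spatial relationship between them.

A is a simple wooden stool: a rectangular seat 313 mm (x) by 256 mm (y), 30 mm thick, top face at z = 422 mm, on four square legs, each 40×40 mm in cross-section. The legs rest on z = 0, each flush with a corner of the seat.

B is a spool: two coaxial disc flanges of radius 86 mm and thickness 10 mm, joined by a core cylinder of radius 49 mm and height 295 mm. The lower flange rests on z = 0 and the three cylinders share a vertical axis.

The spool is on top of the stool.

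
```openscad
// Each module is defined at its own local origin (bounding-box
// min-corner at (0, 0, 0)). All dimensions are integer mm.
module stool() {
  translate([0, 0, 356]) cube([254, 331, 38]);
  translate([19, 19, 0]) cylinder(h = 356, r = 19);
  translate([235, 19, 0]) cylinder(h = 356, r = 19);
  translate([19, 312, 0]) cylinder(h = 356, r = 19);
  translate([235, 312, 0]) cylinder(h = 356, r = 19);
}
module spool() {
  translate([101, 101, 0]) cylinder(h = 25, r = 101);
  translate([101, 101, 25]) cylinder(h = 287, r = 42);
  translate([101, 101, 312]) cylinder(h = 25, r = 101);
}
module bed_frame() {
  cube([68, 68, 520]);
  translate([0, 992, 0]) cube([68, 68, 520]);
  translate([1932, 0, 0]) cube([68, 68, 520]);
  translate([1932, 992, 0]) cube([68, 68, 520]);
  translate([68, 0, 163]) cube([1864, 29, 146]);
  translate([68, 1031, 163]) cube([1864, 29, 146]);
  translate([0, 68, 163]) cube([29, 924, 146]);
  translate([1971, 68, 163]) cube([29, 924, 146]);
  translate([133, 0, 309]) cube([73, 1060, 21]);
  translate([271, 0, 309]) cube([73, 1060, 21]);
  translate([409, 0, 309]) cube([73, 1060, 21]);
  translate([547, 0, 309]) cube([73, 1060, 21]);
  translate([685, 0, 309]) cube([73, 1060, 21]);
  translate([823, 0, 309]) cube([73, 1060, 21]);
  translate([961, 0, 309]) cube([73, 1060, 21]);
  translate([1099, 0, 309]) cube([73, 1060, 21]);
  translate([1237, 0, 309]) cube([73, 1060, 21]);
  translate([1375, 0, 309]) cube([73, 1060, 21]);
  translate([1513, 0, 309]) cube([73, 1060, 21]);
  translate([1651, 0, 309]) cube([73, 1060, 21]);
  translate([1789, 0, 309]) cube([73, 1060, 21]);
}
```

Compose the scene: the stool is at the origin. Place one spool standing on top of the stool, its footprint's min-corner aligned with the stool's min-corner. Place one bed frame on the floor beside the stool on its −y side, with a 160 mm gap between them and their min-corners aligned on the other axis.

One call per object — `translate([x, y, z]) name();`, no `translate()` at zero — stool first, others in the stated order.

stool();
translate([0, 0, 394]) spool();
translate([0, -1220, 0]) bed_frame();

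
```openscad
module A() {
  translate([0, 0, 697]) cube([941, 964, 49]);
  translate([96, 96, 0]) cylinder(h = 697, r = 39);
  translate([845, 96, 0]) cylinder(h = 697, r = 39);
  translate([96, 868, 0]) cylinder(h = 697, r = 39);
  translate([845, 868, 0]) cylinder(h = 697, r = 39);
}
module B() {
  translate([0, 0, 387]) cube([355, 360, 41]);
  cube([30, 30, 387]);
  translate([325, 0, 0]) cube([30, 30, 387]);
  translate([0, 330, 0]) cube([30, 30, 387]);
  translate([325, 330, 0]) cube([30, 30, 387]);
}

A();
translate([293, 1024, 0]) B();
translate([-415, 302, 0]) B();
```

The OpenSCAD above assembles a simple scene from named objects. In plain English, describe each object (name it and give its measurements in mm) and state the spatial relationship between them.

A is a table: top 941 mm (x) × 964 mm (y), 49 mm thick, upper face at z = 746 mm, on four round legs of 78 mm diameter, each leg's bounding box inset 57 mm from the nearest pair of top edges, running from z = 0 to the bottom of the top.

B is a four-legged stool. The seat is 355×360 mm, 41 mm thick, top at z = 428 mm. It stands on four square legs, each 30×30 mm in cross-section, from z = 0 to the seat underside, each flush with a corner of the seat.

Two stools sit around the table at the +y, −x sides.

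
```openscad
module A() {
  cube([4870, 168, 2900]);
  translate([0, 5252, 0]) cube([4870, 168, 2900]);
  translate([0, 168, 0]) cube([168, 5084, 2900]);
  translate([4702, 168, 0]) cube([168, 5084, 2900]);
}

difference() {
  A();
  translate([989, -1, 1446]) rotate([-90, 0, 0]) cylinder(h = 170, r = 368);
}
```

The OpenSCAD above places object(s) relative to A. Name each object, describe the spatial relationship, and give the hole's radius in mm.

A is a house frame. The house frame has a circular hole through its front wall. The hole's radius is 368 mm.

The subtracted cylinder has r = 368 mm.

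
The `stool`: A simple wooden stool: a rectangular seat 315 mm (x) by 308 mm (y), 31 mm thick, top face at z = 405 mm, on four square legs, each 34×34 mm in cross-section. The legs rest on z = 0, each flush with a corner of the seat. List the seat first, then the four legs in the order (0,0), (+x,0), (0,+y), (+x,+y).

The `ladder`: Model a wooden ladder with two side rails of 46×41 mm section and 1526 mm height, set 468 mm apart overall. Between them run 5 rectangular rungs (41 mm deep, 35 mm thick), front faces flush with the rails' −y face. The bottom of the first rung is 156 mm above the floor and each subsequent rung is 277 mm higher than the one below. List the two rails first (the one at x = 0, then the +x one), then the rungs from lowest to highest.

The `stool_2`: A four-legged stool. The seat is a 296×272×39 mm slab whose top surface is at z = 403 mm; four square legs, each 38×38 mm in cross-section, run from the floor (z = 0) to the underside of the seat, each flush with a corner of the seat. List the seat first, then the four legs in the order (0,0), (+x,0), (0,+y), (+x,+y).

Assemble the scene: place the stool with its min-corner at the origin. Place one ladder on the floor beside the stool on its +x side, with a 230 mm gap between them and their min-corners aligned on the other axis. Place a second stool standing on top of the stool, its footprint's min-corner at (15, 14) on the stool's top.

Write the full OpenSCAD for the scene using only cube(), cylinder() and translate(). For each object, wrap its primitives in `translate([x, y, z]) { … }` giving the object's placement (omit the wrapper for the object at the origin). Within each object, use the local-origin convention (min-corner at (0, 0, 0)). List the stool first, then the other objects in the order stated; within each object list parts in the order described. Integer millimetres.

translate([0, 0, 374]) cube([315, 308, 31]);
cube([34, 34, 374]);
translate([281, 0, 0]) cube([34, 34, 374]);
translate([0, 274, 0]) cube([34, 34, 374]);
translate([281, 274, 0]) cube([34, 34, 374]);
translate([545, 0, 0]) {
  cube([46, 41, 1526]);
  translate([422, 0, 0]) cube([46, 41, 1526]);
  translate([46, 0, 156]) cube([376, 41, 35]);
  translate([46, 0, 433]) cube([376, 41, 35]);
  translate([46, 0, 710]) cube([376, 41, 35]);
  translate([46, 0, 987]) cube([376, 41, 35]);
  translate([46, 0, 1264]) cube([376, 41, 35]);
}
translate([15, 14, 405]) {
  translate([0, 0, 364]) cube([296, 272, 39]);
  cube([38, 38, 364]);
  translate([258, 0, 0]) cube([38, 38, 364]);
  translate([0, 234, 0]) cube([38, 38, 364]);
  translate([258, 234, 0]) cube([38, 38, 364]);
}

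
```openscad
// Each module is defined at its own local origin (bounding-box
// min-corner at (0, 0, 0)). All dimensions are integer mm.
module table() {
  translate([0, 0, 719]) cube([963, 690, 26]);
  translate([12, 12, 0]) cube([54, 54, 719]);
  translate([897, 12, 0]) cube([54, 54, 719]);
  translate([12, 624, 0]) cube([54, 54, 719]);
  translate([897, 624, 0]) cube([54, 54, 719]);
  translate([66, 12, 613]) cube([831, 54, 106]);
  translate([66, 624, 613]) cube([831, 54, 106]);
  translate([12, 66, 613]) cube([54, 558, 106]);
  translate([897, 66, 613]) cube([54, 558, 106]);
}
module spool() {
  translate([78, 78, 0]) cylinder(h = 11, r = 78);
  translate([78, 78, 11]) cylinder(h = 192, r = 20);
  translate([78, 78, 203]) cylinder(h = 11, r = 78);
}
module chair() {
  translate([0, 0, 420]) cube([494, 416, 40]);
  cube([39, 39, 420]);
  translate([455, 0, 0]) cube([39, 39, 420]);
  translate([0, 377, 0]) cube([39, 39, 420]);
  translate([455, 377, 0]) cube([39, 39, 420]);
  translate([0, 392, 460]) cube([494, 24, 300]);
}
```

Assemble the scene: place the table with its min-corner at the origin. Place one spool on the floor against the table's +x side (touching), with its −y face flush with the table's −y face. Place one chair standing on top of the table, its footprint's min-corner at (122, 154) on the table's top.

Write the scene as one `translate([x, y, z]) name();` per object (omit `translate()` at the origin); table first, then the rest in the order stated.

table();
translate([963, 0, 0]) spool();
translate([122, 154, 745]) chair();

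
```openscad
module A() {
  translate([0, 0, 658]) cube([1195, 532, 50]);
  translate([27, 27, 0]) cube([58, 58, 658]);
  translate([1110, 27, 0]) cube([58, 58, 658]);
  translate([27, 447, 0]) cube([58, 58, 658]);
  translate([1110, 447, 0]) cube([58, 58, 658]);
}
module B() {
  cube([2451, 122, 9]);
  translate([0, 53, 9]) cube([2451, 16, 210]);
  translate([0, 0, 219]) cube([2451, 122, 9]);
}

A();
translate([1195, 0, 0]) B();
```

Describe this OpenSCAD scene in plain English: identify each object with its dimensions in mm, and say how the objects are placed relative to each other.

A is a table with a 1195×532 mm rectangular top, 50 mm thick, top surface at z = 708 mm, supported by four 58×58 mm square legs, each inset 27 mm from the nearest pair of top edges, running from the floor.

B is an I-beam lying along x, 2451 mm long. Overall section height 228 mm. Two flanges 122 mm wide (y) and 9 mm thick, one on the floor and one at the top; a web 16 mm thick runs between them, centred on the flange width.

The I-beam is against the table's +x side, with their −y faces flush.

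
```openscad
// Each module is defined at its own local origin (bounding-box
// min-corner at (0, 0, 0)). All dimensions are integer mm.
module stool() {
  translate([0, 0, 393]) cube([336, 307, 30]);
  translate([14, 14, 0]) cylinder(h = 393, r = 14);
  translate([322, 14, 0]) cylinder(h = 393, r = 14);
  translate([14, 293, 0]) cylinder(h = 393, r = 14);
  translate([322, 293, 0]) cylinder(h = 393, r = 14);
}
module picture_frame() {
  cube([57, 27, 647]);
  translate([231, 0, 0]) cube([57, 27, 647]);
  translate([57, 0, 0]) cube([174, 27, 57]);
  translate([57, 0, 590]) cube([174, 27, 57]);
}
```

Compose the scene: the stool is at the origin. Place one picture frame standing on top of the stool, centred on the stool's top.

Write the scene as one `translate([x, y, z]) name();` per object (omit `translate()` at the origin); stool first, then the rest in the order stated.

stool();
translate([24, 140, 423]) picture_frame();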